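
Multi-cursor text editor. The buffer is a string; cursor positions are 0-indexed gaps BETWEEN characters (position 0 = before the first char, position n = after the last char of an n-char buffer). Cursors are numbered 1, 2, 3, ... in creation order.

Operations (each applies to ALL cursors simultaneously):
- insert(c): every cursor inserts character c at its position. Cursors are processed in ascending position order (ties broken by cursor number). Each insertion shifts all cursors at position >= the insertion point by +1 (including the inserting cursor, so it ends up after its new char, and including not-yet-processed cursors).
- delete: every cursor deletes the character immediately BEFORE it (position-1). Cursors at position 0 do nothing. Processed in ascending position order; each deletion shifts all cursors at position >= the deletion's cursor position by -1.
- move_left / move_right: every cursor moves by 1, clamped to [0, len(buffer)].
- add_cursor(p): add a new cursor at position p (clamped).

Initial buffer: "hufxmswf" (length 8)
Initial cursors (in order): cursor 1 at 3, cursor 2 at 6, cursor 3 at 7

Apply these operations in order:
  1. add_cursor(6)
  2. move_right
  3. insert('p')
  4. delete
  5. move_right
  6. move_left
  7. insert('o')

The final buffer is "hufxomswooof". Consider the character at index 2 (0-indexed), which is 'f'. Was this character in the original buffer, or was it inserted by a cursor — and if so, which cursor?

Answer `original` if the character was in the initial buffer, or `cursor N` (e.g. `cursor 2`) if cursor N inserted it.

Answer: original

Derivation:
After op 1 (add_cursor(6)): buffer="hufxmswf" (len 8), cursors c1@3 c2@6 c4@6 c3@7, authorship ........
After op 2 (move_right): buffer="hufxmswf" (len 8), cursors c1@4 c2@7 c4@7 c3@8, authorship ........
After op 3 (insert('p')): buffer="hufxpmswppfp" (len 12), cursors c1@5 c2@10 c4@10 c3@12, authorship ....1...24.3
After op 4 (delete): buffer="hufxmswf" (len 8), cursors c1@4 c2@7 c4@7 c3@8, authorship ........
After op 5 (move_right): buffer="hufxmswf" (len 8), cursors c1@5 c2@8 c3@8 c4@8, authorship ........
After op 6 (move_left): buffer="hufxmswf" (len 8), cursors c1@4 c2@7 c3@7 c4@7, authorship ........
After op 7 (insert('o')): buffer="hufxomswooof" (len 12), cursors c1@5 c2@11 c3@11 c4@11, authorship ....1...234.
Authorship (.=original, N=cursor N): . . . . 1 . . . 2 3 4 .
Index 2: author = original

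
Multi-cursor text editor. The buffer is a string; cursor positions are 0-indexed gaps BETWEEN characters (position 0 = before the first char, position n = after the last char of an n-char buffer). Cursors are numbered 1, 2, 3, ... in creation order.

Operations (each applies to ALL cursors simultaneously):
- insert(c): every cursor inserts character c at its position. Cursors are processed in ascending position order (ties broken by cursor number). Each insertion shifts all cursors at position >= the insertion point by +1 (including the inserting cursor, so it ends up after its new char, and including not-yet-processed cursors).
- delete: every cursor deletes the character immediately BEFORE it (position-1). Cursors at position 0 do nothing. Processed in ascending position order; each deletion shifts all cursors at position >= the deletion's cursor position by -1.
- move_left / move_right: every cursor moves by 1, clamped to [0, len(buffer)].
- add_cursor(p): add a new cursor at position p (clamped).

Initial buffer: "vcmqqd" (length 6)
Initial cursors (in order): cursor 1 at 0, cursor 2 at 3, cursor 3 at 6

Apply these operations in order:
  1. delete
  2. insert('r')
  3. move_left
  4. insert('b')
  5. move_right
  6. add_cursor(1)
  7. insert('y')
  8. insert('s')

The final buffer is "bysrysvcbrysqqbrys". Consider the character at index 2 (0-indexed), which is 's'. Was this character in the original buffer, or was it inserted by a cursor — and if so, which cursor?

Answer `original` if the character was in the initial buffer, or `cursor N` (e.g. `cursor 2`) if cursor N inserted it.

After op 1 (delete): buffer="vcqq" (len 4), cursors c1@0 c2@2 c3@4, authorship ....
After op 2 (insert('r')): buffer="rvcrqqr" (len 7), cursors c1@1 c2@4 c3@7, authorship 1..2..3
After op 3 (move_left): buffer="rvcrqqr" (len 7), cursors c1@0 c2@3 c3@6, authorship 1..2..3
After op 4 (insert('b')): buffer="brvcbrqqbr" (len 10), cursors c1@1 c2@5 c3@9, authorship 11..22..33
After op 5 (move_right): buffer="brvcbrqqbr" (len 10), cursors c1@2 c2@6 c3@10, authorship 11..22..33
After op 6 (add_cursor(1)): buffer="brvcbrqqbr" (len 10), cursors c4@1 c1@2 c2@6 c3@10, authorship 11..22..33
After op 7 (insert('y')): buffer="byryvcbryqqbry" (len 14), cursors c4@2 c1@4 c2@9 c3@14, authorship 1411..222..333
After op 8 (insert('s')): buffer="bysrysvcbrysqqbrys" (len 18), cursors c4@3 c1@6 c2@12 c3@18, authorship 144111..2222..3333
Authorship (.=original, N=cursor N): 1 4 4 1 1 1 . . 2 2 2 2 . . 3 3 3 3
Index 2: author = 4

Answer: cursor 4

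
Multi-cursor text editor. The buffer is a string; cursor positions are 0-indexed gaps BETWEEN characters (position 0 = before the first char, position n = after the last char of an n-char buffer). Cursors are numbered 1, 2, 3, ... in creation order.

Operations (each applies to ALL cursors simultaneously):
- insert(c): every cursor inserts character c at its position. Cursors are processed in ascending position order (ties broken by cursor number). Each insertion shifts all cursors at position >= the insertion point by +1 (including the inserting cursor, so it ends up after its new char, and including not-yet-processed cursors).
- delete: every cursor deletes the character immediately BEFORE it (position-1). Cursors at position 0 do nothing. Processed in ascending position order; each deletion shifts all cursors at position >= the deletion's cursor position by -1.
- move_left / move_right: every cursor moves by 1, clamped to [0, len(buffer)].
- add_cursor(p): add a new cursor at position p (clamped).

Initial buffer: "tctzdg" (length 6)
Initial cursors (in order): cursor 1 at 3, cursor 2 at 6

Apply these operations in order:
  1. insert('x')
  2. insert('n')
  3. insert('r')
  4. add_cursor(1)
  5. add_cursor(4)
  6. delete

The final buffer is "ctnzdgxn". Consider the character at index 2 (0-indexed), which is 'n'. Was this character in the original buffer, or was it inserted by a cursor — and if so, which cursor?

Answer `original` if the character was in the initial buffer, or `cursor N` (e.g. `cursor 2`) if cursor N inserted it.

After op 1 (insert('x')): buffer="tctxzdgx" (len 8), cursors c1@4 c2@8, authorship ...1...2
After op 2 (insert('n')): buffer="tctxnzdgxn" (len 10), cursors c1@5 c2@10, authorship ...11...22
After op 3 (insert('r')): buffer="tctxnrzdgxnr" (len 12), cursors c1@6 c2@12, authorship ...111...222
After op 4 (add_cursor(1)): buffer="tctxnrzdgxnr" (len 12), cursors c3@1 c1@6 c2@12, authorship ...111...222
After op 5 (add_cursor(4)): buffer="tctxnrzdgxnr" (len 12), cursors c3@1 c4@4 c1@6 c2@12, authorship ...111...222
After op 6 (delete): buffer="ctnzdgxn" (len 8), cursors c3@0 c4@2 c1@3 c2@8, authorship ..1...22
Authorship (.=original, N=cursor N): . . 1 . . . 2 2
Index 2: author = 1

Answer: cursor 1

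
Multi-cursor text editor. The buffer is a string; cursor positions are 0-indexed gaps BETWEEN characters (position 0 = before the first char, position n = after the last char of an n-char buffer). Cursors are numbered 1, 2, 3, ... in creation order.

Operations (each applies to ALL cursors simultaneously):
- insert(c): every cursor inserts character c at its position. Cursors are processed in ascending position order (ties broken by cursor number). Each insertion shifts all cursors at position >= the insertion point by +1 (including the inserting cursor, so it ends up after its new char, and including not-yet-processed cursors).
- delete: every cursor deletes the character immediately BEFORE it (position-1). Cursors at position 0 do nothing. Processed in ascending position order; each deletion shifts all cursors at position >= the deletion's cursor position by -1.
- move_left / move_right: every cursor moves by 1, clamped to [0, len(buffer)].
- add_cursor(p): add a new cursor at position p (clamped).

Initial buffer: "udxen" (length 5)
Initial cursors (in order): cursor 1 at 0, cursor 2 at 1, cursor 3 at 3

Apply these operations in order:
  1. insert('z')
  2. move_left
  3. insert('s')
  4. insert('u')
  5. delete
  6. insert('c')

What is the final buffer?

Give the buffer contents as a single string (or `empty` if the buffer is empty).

After op 1 (insert('z')): buffer="zuzdxzen" (len 8), cursors c1@1 c2@3 c3@6, authorship 1.2..3..
After op 2 (move_left): buffer="zuzdxzen" (len 8), cursors c1@0 c2@2 c3@5, authorship 1.2..3..
After op 3 (insert('s')): buffer="szuszdxszen" (len 11), cursors c1@1 c2@4 c3@8, authorship 11.22..33..
After op 4 (insert('u')): buffer="suzusuzdxsuzen" (len 14), cursors c1@2 c2@6 c3@11, authorship 111.222..333..
After op 5 (delete): buffer="szuszdxszen" (len 11), cursors c1@1 c2@4 c3@8, authorship 11.22..33..
After op 6 (insert('c')): buffer="sczusczdxsczen" (len 14), cursors c1@2 c2@6 c3@11, authorship 111.222..333..

Answer: sczusczdxsczen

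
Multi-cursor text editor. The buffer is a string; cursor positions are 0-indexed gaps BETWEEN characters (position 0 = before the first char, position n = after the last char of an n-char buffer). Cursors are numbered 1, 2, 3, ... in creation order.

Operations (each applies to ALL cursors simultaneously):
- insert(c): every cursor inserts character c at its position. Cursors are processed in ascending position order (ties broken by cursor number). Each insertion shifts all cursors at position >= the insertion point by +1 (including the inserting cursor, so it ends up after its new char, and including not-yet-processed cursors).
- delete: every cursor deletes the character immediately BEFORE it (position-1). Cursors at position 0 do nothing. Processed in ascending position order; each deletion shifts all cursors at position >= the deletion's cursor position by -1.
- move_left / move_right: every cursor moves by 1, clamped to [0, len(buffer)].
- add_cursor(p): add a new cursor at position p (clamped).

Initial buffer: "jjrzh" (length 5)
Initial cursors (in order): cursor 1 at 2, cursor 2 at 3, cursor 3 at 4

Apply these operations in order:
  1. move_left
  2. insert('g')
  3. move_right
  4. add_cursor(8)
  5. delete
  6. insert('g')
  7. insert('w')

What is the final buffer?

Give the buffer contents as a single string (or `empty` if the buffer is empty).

Answer: jggwggwgggww

Derivation:
After op 1 (move_left): buffer="jjrzh" (len 5), cursors c1@1 c2@2 c3@3, authorship .....
After op 2 (insert('g')): buffer="jgjgrgzh" (len 8), cursors c1@2 c2@4 c3@6, authorship .1.2.3..
After op 3 (move_right): buffer="jgjgrgzh" (len 8), cursors c1@3 c2@5 c3@7, authorship .1.2.3..
After op 4 (add_cursor(8)): buffer="jgjgrgzh" (len 8), cursors c1@3 c2@5 c3@7 c4@8, authorship .1.2.3..
After op 5 (delete): buffer="jggg" (len 4), cursors c1@2 c2@3 c3@4 c4@4, authorship .123
After op 6 (insert('g')): buffer="jggggggg" (len 8), cursors c1@3 c2@5 c3@8 c4@8, authorship .1122334
After op 7 (insert('w')): buffer="jggwggwgggww" (len 12), cursors c1@4 c2@7 c3@12 c4@12, authorship .11122233434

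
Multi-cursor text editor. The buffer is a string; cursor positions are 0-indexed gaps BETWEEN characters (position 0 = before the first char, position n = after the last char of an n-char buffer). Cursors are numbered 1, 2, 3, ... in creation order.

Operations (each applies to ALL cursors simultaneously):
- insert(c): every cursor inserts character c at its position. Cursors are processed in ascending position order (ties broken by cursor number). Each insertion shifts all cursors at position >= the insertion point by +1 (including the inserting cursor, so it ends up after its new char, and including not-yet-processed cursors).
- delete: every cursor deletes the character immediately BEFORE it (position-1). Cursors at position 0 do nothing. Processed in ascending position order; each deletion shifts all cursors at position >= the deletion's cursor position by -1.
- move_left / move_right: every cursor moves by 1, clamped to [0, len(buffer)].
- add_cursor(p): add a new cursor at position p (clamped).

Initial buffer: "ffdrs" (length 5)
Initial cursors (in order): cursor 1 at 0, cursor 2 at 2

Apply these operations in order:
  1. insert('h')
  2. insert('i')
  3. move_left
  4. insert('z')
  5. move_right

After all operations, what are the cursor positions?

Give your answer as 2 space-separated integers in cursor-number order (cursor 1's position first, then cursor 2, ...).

After op 1 (insert('h')): buffer="hffhdrs" (len 7), cursors c1@1 c2@4, authorship 1..2...
After op 2 (insert('i')): buffer="hiffhidrs" (len 9), cursors c1@2 c2@6, authorship 11..22...
After op 3 (move_left): buffer="hiffhidrs" (len 9), cursors c1@1 c2@5, authorship 11..22...
After op 4 (insert('z')): buffer="hziffhzidrs" (len 11), cursors c1@2 c2@7, authorship 111..222...
After op 5 (move_right): buffer="hziffhzidrs" (len 11), cursors c1@3 c2@8, authorship 111..222...

Answer: 3 8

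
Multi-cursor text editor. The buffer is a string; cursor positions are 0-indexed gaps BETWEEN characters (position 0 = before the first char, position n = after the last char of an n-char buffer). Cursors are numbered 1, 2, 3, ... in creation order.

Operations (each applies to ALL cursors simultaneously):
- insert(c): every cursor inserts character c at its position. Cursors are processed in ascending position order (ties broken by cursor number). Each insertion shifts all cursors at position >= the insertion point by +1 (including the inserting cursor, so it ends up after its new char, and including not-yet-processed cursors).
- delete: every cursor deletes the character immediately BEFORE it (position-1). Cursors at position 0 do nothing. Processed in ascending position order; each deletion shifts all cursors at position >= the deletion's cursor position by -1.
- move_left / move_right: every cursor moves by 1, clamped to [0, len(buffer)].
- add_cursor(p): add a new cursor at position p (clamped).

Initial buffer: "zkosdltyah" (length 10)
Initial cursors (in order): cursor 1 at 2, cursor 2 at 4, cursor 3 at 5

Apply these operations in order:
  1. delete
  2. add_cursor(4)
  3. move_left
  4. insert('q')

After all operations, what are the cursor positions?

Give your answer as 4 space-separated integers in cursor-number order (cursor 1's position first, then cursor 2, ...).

After op 1 (delete): buffer="zoltyah" (len 7), cursors c1@1 c2@2 c3@2, authorship .......
After op 2 (add_cursor(4)): buffer="zoltyah" (len 7), cursors c1@1 c2@2 c3@2 c4@4, authorship .......
After op 3 (move_left): buffer="zoltyah" (len 7), cursors c1@0 c2@1 c3@1 c4@3, authorship .......
After op 4 (insert('q')): buffer="qzqqolqtyah" (len 11), cursors c1@1 c2@4 c3@4 c4@7, authorship 1.23..4....

Answer: 1 4 4 7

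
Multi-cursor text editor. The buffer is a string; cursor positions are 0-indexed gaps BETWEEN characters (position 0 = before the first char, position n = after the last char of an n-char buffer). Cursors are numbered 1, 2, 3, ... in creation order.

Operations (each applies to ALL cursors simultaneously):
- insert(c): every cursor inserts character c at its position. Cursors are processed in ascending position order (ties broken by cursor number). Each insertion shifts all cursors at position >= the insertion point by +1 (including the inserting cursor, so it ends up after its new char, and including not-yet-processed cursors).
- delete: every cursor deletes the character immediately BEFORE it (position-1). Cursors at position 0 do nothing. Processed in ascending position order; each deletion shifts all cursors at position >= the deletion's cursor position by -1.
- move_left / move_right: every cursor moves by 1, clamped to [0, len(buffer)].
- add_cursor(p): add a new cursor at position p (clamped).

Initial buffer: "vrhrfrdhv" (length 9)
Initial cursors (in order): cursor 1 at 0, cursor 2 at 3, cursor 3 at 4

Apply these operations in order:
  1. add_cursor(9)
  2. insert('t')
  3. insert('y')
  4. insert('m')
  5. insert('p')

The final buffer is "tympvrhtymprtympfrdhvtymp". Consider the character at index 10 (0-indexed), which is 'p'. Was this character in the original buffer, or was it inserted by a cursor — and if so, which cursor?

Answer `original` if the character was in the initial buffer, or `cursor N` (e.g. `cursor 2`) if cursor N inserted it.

After op 1 (add_cursor(9)): buffer="vrhrfrdhv" (len 9), cursors c1@0 c2@3 c3@4 c4@9, authorship .........
After op 2 (insert('t')): buffer="tvrhtrtfrdhvt" (len 13), cursors c1@1 c2@5 c3@7 c4@13, authorship 1...2.3.....4
After op 3 (insert('y')): buffer="tyvrhtyrtyfrdhvty" (len 17), cursors c1@2 c2@7 c3@10 c4@17, authorship 11...22.33.....44
After op 4 (insert('m')): buffer="tymvrhtymrtymfrdhvtym" (len 21), cursors c1@3 c2@9 c3@13 c4@21, authorship 111...222.333.....444
After op 5 (insert('p')): buffer="tympvrhtymprtympfrdhvtymp" (len 25), cursors c1@4 c2@11 c3@16 c4@25, authorship 1111...2222.3333.....4444
Authorship (.=original, N=cursor N): 1 1 1 1 . . . 2 2 2 2 . 3 3 3 3 . . . . . 4 4 4 4
Index 10: author = 2

Answer: cursor 2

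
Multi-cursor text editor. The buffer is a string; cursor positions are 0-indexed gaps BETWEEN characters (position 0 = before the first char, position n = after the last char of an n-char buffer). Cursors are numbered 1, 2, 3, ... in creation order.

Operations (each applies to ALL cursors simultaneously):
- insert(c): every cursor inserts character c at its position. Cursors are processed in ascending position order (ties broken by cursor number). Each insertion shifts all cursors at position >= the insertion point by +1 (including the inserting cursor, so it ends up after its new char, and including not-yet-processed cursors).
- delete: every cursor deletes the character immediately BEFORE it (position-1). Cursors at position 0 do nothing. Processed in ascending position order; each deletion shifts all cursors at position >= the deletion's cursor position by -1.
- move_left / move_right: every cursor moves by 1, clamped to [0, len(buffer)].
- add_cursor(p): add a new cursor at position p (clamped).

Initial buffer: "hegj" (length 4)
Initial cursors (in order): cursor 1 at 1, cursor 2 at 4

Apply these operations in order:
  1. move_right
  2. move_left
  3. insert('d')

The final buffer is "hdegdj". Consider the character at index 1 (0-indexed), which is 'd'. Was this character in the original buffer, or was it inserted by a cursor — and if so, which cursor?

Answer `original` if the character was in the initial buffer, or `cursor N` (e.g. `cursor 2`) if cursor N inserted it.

Answer: cursor 1

Derivation:
After op 1 (move_right): buffer="hegj" (len 4), cursors c1@2 c2@4, authorship ....
After op 2 (move_left): buffer="hegj" (len 4), cursors c1@1 c2@3, authorship ....
After op 3 (insert('d')): buffer="hdegdj" (len 6), cursors c1@2 c2@5, authorship .1..2.
Authorship (.=original, N=cursor N): . 1 . . 2 .
Index 1: author = 1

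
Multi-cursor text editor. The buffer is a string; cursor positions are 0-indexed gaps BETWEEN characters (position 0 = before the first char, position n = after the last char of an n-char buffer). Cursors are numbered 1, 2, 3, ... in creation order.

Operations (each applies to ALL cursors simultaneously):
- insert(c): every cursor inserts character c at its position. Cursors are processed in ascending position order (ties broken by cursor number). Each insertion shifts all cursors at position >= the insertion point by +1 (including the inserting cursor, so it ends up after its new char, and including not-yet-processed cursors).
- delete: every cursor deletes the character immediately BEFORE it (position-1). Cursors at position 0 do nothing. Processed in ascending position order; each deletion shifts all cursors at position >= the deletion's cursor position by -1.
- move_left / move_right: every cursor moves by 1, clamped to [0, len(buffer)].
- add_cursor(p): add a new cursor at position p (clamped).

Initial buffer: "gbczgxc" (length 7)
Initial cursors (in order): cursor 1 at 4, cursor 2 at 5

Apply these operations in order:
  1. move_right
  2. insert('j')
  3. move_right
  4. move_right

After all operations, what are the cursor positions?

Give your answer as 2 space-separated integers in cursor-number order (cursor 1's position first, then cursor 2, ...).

After op 1 (move_right): buffer="gbczgxc" (len 7), cursors c1@5 c2@6, authorship .......
After op 2 (insert('j')): buffer="gbczgjxjc" (len 9), cursors c1@6 c2@8, authorship .....1.2.
After op 3 (move_right): buffer="gbczgjxjc" (len 9), cursors c1@7 c2@9, authorship .....1.2.
After op 4 (move_right): buffer="gbczgjxjc" (len 9), cursors c1@8 c2@9, authorship .....1.2.

Answer: 8 9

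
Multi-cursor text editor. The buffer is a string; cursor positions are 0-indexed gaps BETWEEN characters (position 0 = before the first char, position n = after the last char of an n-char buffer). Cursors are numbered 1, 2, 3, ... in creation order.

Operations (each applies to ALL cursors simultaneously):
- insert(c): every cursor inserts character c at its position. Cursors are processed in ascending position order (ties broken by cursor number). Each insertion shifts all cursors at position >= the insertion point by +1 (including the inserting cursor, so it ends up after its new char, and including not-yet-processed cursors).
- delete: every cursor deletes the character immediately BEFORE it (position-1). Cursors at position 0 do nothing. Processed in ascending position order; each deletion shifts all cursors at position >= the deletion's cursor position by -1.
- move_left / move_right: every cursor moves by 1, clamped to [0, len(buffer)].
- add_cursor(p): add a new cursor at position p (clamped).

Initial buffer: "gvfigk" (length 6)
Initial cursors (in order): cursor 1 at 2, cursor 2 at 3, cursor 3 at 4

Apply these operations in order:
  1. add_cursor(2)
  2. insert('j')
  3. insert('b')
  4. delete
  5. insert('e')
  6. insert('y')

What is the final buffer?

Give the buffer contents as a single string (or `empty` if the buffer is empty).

Answer: gvjjeeyyfjeyijeygk

Derivation:
After op 1 (add_cursor(2)): buffer="gvfigk" (len 6), cursors c1@2 c4@2 c2@3 c3@4, authorship ......
After op 2 (insert('j')): buffer="gvjjfjijgk" (len 10), cursors c1@4 c4@4 c2@6 c3@8, authorship ..14.2.3..
After op 3 (insert('b')): buffer="gvjjbbfjbijbgk" (len 14), cursors c1@6 c4@6 c2@9 c3@12, authorship ..1414.22.33..
After op 4 (delete): buffer="gvjjfjijgk" (len 10), cursors c1@4 c4@4 c2@6 c3@8, authorship ..14.2.3..
After op 5 (insert('e')): buffer="gvjjeefjeijegk" (len 14), cursors c1@6 c4@6 c2@9 c3@12, authorship ..1414.22.33..
After op 6 (insert('y')): buffer="gvjjeeyyfjeyijeygk" (len 18), cursors c1@8 c4@8 c2@12 c3@16, authorship ..141414.222.333..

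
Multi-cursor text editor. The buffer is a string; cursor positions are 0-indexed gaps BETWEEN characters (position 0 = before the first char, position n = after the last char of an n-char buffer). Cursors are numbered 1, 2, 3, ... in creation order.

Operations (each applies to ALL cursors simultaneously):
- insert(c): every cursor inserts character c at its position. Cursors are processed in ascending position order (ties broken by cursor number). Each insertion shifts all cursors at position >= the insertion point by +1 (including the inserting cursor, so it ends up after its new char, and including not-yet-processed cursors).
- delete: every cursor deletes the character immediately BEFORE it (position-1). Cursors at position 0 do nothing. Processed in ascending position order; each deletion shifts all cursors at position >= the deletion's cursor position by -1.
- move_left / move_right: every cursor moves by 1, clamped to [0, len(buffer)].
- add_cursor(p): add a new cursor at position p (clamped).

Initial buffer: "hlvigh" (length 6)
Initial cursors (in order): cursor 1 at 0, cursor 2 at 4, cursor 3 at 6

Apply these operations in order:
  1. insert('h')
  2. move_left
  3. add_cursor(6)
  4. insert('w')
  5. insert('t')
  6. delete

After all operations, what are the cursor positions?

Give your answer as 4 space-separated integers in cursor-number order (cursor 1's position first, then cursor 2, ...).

After op 1 (insert('h')): buffer="hhlvihghh" (len 9), cursors c1@1 c2@6 c3@9, authorship 1....2..3
After op 2 (move_left): buffer="hhlvihghh" (len 9), cursors c1@0 c2@5 c3@8, authorship 1....2..3
After op 3 (add_cursor(6)): buffer="hhlvihghh" (len 9), cursors c1@0 c2@5 c4@6 c3@8, authorship 1....2..3
After op 4 (insert('w')): buffer="whhlviwhwghwh" (len 13), cursors c1@1 c2@7 c4@9 c3@12, authorship 11....224..33
After op 5 (insert('t')): buffer="wthhlviwthwtghwth" (len 17), cursors c1@2 c2@9 c4@12 c3@16, authorship 111....22244..333
After op 6 (delete): buffer="whhlviwhwghwh" (len 13), cursors c1@1 c2@7 c4@9 c3@12, authorship 11....224..33

Answer: 1 7 12 9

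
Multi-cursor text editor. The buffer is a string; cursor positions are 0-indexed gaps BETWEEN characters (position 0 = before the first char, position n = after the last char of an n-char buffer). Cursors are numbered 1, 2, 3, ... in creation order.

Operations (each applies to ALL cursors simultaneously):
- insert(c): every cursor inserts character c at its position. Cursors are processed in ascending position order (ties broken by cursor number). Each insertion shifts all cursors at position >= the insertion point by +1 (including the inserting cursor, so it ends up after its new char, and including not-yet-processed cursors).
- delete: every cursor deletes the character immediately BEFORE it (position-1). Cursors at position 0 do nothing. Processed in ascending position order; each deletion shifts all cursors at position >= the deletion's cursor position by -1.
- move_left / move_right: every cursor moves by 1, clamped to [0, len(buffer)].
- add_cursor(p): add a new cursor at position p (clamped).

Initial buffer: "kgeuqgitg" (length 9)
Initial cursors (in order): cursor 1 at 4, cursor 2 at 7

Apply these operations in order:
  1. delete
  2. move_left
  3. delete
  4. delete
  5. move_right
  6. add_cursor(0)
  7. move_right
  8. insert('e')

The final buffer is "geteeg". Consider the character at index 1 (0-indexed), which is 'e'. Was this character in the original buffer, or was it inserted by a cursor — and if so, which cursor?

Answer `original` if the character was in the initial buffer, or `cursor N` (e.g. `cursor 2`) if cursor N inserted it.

Answer: cursor 3

Derivation:
After op 1 (delete): buffer="kgeqgtg" (len 7), cursors c1@3 c2@5, authorship .......
After op 2 (move_left): buffer="kgeqgtg" (len 7), cursors c1@2 c2@4, authorship .......
After op 3 (delete): buffer="kegtg" (len 5), cursors c1@1 c2@2, authorship .....
After op 4 (delete): buffer="gtg" (len 3), cursors c1@0 c2@0, authorship ...
After op 5 (move_right): buffer="gtg" (len 3), cursors c1@1 c2@1, authorship ...
After op 6 (add_cursor(0)): buffer="gtg" (len 3), cursors c3@0 c1@1 c2@1, authorship ...
After op 7 (move_right): buffer="gtg" (len 3), cursors c3@1 c1@2 c2@2, authorship ...
After op 8 (insert('e')): buffer="geteeg" (len 6), cursors c3@2 c1@5 c2@5, authorship .3.12.
Authorship (.=original, N=cursor N): . 3 . 1 2 .
Index 1: author = 3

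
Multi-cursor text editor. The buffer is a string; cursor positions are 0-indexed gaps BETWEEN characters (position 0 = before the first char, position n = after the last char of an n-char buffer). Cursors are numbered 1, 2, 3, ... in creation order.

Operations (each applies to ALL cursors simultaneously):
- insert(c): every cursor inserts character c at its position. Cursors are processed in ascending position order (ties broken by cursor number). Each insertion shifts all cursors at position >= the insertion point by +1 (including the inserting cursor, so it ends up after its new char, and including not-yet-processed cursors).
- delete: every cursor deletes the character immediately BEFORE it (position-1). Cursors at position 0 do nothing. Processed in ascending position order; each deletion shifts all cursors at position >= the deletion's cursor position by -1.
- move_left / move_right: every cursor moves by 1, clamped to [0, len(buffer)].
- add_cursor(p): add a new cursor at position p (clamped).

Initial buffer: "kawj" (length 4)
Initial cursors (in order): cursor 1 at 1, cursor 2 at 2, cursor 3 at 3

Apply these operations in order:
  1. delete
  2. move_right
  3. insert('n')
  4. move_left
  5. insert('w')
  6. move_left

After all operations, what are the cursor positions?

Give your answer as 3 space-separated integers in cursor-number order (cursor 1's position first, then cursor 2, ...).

After op 1 (delete): buffer="j" (len 1), cursors c1@0 c2@0 c3@0, authorship .
After op 2 (move_right): buffer="j" (len 1), cursors c1@1 c2@1 c3@1, authorship .
After op 3 (insert('n')): buffer="jnnn" (len 4), cursors c1@4 c2@4 c3@4, authorship .123
After op 4 (move_left): buffer="jnnn" (len 4), cursors c1@3 c2@3 c3@3, authorship .123
After op 5 (insert('w')): buffer="jnnwwwn" (len 7), cursors c1@6 c2@6 c3@6, authorship .121233
After op 6 (move_left): buffer="jnnwwwn" (len 7), cursors c1@5 c2@5 c3@5, authorship .121233

Answer: 5 5 5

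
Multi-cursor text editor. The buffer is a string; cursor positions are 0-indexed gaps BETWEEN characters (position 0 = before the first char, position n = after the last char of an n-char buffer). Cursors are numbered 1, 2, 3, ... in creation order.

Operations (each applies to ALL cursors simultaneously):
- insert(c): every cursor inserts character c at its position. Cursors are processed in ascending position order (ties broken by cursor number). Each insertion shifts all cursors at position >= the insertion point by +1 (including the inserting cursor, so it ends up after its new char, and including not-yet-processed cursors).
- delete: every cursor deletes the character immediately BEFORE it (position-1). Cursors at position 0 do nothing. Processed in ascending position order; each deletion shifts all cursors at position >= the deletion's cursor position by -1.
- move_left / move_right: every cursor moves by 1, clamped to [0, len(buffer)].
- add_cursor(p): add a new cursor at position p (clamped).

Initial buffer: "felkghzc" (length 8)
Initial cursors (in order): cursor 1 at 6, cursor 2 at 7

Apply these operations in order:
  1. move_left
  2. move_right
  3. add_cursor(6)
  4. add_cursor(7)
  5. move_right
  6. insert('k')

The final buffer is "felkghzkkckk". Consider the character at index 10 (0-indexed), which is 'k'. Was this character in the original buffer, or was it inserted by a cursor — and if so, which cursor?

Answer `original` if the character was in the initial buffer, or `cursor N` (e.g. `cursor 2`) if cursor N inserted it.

Answer: cursor 2

Derivation:
After op 1 (move_left): buffer="felkghzc" (len 8), cursors c1@5 c2@6, authorship ........
After op 2 (move_right): buffer="felkghzc" (len 8), cursors c1@6 c2@7, authorship ........
After op 3 (add_cursor(6)): buffer="felkghzc" (len 8), cursors c1@6 c3@6 c2@7, authorship ........
After op 4 (add_cursor(7)): buffer="felkghzc" (len 8), cursors c1@6 c3@6 c2@7 c4@7, authorship ........
After op 5 (move_right): buffer="felkghzc" (len 8), cursors c1@7 c3@7 c2@8 c4@8, authorship ........
After op 6 (insert('k')): buffer="felkghzkkckk" (len 12), cursors c1@9 c3@9 c2@12 c4@12, authorship .......13.24
Authorship (.=original, N=cursor N): . . . . . . . 1 3 . 2 4
Index 10: author = 2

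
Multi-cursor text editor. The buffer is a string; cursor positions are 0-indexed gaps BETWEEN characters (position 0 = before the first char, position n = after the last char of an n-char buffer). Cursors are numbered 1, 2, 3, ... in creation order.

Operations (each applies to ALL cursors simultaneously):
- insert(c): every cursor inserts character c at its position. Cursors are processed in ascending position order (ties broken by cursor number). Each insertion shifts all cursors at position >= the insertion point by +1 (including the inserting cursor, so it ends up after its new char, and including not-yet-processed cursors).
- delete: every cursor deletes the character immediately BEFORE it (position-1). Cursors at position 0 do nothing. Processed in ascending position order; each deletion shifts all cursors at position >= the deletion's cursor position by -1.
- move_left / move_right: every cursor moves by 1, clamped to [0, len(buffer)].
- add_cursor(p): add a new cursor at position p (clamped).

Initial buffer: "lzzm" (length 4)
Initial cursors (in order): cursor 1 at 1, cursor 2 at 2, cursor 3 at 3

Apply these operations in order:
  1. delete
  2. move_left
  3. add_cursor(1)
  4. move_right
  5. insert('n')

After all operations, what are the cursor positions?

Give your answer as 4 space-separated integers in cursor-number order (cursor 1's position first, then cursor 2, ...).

After op 1 (delete): buffer="m" (len 1), cursors c1@0 c2@0 c3@0, authorship .
After op 2 (move_left): buffer="m" (len 1), cursors c1@0 c2@0 c3@0, authorship .
After op 3 (add_cursor(1)): buffer="m" (len 1), cursors c1@0 c2@0 c3@0 c4@1, authorship .
After op 4 (move_right): buffer="m" (len 1), cursors c1@1 c2@1 c3@1 c4@1, authorship .
After op 5 (insert('n')): buffer="mnnnn" (len 5), cursors c1@5 c2@5 c3@5 c4@5, authorship .1234

Answer: 5 5 5 5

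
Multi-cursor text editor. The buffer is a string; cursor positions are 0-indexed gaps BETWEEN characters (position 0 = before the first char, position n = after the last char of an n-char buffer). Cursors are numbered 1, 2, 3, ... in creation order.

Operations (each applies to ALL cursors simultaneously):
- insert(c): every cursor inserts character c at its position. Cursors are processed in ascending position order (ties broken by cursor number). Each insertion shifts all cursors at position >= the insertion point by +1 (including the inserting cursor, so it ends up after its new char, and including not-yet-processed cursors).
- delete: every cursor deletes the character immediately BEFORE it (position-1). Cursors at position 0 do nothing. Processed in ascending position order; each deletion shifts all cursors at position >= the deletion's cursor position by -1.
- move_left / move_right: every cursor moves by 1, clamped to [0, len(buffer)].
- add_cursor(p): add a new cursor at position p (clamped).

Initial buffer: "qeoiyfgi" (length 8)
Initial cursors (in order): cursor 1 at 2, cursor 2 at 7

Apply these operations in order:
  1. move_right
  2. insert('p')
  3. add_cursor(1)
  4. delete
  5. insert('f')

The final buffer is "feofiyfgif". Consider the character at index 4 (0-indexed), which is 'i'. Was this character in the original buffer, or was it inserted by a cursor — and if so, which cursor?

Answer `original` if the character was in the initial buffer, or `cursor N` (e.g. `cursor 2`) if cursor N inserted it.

Answer: original

Derivation:
After op 1 (move_right): buffer="qeoiyfgi" (len 8), cursors c1@3 c2@8, authorship ........
After op 2 (insert('p')): buffer="qeopiyfgip" (len 10), cursors c1@4 c2@10, authorship ...1.....2
After op 3 (add_cursor(1)): buffer="qeopiyfgip" (len 10), cursors c3@1 c1@4 c2@10, authorship ...1.....2
After op 4 (delete): buffer="eoiyfgi" (len 7), cursors c3@0 c1@2 c2@7, authorship .......
After op 5 (insert('f')): buffer="feofiyfgif" (len 10), cursors c3@1 c1@4 c2@10, authorship 3..1.....2
Authorship (.=original, N=cursor N): 3 . . 1 . . . . . 2
Index 4: author = original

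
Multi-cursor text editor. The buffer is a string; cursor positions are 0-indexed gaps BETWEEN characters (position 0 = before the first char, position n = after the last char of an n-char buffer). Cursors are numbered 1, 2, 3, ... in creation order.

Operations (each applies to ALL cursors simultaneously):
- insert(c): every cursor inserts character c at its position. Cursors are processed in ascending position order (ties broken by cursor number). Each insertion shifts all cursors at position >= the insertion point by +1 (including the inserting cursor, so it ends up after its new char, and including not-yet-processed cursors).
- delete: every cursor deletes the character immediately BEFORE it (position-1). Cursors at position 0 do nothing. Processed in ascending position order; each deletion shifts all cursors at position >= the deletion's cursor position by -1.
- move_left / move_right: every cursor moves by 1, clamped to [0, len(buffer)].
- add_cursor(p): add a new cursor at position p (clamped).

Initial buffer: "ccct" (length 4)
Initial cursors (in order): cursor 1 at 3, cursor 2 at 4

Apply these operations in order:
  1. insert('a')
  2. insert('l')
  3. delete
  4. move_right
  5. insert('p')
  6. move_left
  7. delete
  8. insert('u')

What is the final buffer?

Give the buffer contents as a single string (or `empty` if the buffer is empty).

After op 1 (insert('a')): buffer="cccata" (len 6), cursors c1@4 c2@6, authorship ...1.2
After op 2 (insert('l')): buffer="cccaltal" (len 8), cursors c1@5 c2@8, authorship ...11.22
After op 3 (delete): buffer="cccata" (len 6), cursors c1@4 c2@6, authorship ...1.2
After op 4 (move_right): buffer="cccata" (len 6), cursors c1@5 c2@6, authorship ...1.2
After op 5 (insert('p')): buffer="cccatpap" (len 8), cursors c1@6 c2@8, authorship ...1.122
After op 6 (move_left): buffer="cccatpap" (len 8), cursors c1@5 c2@7, authorship ...1.122
After op 7 (delete): buffer="cccapp" (len 6), cursors c1@4 c2@5, authorship ...112
After op 8 (insert('u')): buffer="cccaupup" (len 8), cursors c1@5 c2@7, authorship ...11122

Answer: cccaupup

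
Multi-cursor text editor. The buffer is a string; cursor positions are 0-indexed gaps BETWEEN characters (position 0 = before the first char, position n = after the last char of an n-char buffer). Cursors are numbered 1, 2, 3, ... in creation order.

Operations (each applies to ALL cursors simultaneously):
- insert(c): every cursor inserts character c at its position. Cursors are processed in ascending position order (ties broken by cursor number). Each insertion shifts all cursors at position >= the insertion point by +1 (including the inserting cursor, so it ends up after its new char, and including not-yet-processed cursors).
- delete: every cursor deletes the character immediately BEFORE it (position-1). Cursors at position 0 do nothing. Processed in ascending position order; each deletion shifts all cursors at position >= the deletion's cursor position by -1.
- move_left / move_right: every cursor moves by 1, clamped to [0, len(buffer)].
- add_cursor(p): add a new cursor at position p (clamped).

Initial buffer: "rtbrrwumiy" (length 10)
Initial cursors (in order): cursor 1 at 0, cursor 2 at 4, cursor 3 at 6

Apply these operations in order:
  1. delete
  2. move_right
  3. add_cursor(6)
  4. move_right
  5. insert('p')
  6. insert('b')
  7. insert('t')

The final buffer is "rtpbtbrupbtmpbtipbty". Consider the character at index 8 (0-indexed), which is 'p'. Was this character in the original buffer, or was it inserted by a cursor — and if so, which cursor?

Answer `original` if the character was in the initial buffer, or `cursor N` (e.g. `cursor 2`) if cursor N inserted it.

Answer: cursor 2

Derivation:
After op 1 (delete): buffer="rtbrumiy" (len 8), cursors c1@0 c2@3 c3@4, authorship ........
After op 2 (move_right): buffer="rtbrumiy" (len 8), cursors c1@1 c2@4 c3@5, authorship ........
After op 3 (add_cursor(6)): buffer="rtbrumiy" (len 8), cursors c1@1 c2@4 c3@5 c4@6, authorship ........
After op 4 (move_right): buffer="rtbrumiy" (len 8), cursors c1@2 c2@5 c3@6 c4@7, authorship ........
After op 5 (insert('p')): buffer="rtpbrupmpipy" (len 12), cursors c1@3 c2@7 c3@9 c4@11, authorship ..1...2.3.4.
After op 6 (insert('b')): buffer="rtpbbrupbmpbipby" (len 16), cursors c1@4 c2@9 c3@12 c4@15, authorship ..11...22.33.44.
After op 7 (insert('t')): buffer="rtpbtbrupbtmpbtipbty" (len 20), cursors c1@5 c2@11 c3@15 c4@19, authorship ..111...222.333.444.
Authorship (.=original, N=cursor N): . . 1 1 1 . . . 2 2 2 . 3 3 3 . 4 4 4 .
Index 8: author = 2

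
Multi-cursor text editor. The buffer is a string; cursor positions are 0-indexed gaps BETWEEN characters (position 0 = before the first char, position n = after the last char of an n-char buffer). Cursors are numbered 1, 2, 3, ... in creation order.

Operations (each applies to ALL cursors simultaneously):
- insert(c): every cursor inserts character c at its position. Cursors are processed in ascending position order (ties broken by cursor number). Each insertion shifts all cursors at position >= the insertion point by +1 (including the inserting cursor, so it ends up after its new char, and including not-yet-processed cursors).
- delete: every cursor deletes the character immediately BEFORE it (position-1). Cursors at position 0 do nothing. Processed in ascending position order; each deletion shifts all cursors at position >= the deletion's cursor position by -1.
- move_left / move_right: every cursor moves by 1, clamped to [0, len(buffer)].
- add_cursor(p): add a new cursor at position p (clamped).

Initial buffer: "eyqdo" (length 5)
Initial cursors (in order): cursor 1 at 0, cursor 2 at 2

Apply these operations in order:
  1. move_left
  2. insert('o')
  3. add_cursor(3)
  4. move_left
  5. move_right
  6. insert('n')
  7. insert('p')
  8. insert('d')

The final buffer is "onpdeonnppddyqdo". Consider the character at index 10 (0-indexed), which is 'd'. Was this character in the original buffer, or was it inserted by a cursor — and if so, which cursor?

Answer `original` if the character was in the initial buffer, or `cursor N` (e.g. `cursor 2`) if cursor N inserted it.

After op 1 (move_left): buffer="eyqdo" (len 5), cursors c1@0 c2@1, authorship .....
After op 2 (insert('o')): buffer="oeoyqdo" (len 7), cursors c1@1 c2@3, authorship 1.2....
After op 3 (add_cursor(3)): buffer="oeoyqdo" (len 7), cursors c1@1 c2@3 c3@3, authorship 1.2....
After op 4 (move_left): buffer="oeoyqdo" (len 7), cursors c1@0 c2@2 c3@2, authorship 1.2....
After op 5 (move_right): buffer="oeoyqdo" (len 7), cursors c1@1 c2@3 c3@3, authorship 1.2....
After op 6 (insert('n')): buffer="oneonnyqdo" (len 10), cursors c1@2 c2@6 c3@6, authorship 11.223....
After op 7 (insert('p')): buffer="onpeonnppyqdo" (len 13), cursors c1@3 c2@9 c3@9, authorship 111.22323....
After op 8 (insert('d')): buffer="onpdeonnppddyqdo" (len 16), cursors c1@4 c2@12 c3@12, authorship 1111.2232323....
Authorship (.=original, N=cursor N): 1 1 1 1 . 2 2 3 2 3 2 3 . . . .
Index 10: author = 2

Answer: cursor 2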